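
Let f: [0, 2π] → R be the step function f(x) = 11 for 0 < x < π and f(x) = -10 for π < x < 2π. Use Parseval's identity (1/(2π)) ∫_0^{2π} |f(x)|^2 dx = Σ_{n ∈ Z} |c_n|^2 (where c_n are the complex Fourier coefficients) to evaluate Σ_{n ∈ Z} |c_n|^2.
Σ |c_n|^2 = 221/2

Parseval equates the L^2 energy of f (normalised by 1/(2π)) with the ℓ^2 sum of its Fourier coefficients: (1/(2π)) ∫_0^{2π} |f|^2 = Σ |c_n|^2.
Compute the left side: (1/(2π)) [∫_0^π 11^2 dx + ∫_π^{2π} (-10)^2 dx] = (1/(2π)) · (121π + 100π) = (121 + 100)/2 = 221/2.
So Σ_{n ∈ Z} |c_n|^2 = 221/2.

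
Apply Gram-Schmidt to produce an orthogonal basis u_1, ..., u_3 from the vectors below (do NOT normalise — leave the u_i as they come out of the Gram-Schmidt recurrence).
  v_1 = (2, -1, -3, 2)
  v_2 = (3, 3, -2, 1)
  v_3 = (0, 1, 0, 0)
Orthogonal basis:
  u_1 = (2, -1, -3, 2)
  u_2 = (16/9, 65/18, -1/6, -2/9)
  u_3 = (-83/293, 42/293, -38/293, 47/293)

Apply the Gram-Schmidt recurrence
  u_1 = v_1
  u_i = v_i − Σ_{j<i} ((v_i · u_j) / (u_j · u_j)) · u_j.

Step by step this gives:
  u_1 = (2, -1, -3, 2)
  u_2 = (16/9, 65/18, -1/6, -2/9)
  u_3 = (-83/293, 42/293, -38/293, 47/293)

Orthogonality check:
  u_2 · u_1 = 0 (should be 0)
  u_3 · u_1 = 0 (should be 0)
  u_3 · u_2 = 0 (should be 0)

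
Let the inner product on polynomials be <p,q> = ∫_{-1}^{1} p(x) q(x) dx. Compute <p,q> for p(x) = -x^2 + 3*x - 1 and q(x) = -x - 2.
<p,q> = 10/3

Expand the product: p(x)·q(x) = x^3 - x^2 - 5*x + 2.
∫_{-1}^{1} of each monomial x^k gives [2/(k+1) if k even, 0 if k odd]. Integrating term-by-term (or equivalently evaluating the antiderivative F(x) = x^4/4 - x^3/3 - 5*x^2/2 + 2*x at the endpoints):
  F(1) − F(−1) = -7/12 − (-47/12) = 10/3.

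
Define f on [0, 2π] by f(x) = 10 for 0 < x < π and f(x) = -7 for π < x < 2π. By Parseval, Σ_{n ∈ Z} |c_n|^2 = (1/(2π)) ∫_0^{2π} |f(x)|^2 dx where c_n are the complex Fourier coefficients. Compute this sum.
Σ |c_n|^2 = 149/2

Parseval equates the L^2 energy of f (normalised by 1/(2π)) with the ℓ^2 sum of its Fourier coefficients: (1/(2π)) ∫_0^{2π} |f|^2 = Σ |c_n|^2.
Compute the left side: (1/(2π)) [∫_0^π 10^2 dx + ∫_π^{2π} (-7)^2 dx] = (1/(2π)) · (100π + 49π) = (100 + 49)/2 = 149/2.
So Σ_{n ∈ Z} |c_n|^2 = 149/2.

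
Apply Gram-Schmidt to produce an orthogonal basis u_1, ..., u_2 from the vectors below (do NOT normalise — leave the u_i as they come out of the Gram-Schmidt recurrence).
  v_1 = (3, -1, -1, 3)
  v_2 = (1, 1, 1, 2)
Orthogonal basis:
  u_1 = (3, -1, -1, 3)
  u_2 = (-1/20, 27/20, 27/20, 19/20)

Apply the Gram-Schmidt recurrence
  u_1 = v_1
  u_i = v_i − Σ_{j<i} ((v_i · u_j) / (u_j · u_j)) · u_j.

Step by step this gives:
  u_1 = (3, -1, -1, 3)
  u_2 = (-1/20, 27/20, 27/20, 19/20)

Orthogonality check:
  u_2 · u_1 = 0 (should be 0)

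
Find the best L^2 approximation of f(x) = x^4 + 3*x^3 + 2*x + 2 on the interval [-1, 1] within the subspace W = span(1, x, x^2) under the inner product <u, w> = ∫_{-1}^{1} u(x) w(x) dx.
g(x) = 6*x^2/7 + 19*x/5 + 67/35

The best approximation g ∈ W is the orthogonal projection of f onto W. Writing g = a_0 + a_1 x + a_2 x^2, the coefficients solve the normal equations G · a = b where
  G_{ij} = <φ_i, φ_j> and b_i = <f, φ_i>, with φ_0 = 1, φ_1 = x, φ_2 = x^2.
G =
  [2, 0, 2/3]
  [0, 2/3, 0]
  [2/3, 0, 2/5],
b = (22/5, 38/15, 34/21).
Solving gives a_0 = 67/35, a_1 = 19/5, a_2 = 6/7, so
  g(x) = 6*x^2/7 + 19*x/5 + 67/35.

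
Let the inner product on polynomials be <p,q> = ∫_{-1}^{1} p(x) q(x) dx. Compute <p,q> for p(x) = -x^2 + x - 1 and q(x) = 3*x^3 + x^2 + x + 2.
<p,q> = -68/15

Expand the product: p(x)·q(x) = -3*x^5 + 2*x^4 - 3*x^3 - 2*x^2 + x - 2.
∫_{-1}^{1} of each monomial x^k gives [2/(k+1) if k even, 0 if k odd]. Integrating term-by-term (or equivalently evaluating the antiderivative F(x) = -x^6/2 + 2*x^5/5 - 3*x^4/4 - 2*x^3/3 + x^2/2 - 2*x at the endpoints):
  F(1) − F(−1) = -181/60 − (91/60) = -68/15.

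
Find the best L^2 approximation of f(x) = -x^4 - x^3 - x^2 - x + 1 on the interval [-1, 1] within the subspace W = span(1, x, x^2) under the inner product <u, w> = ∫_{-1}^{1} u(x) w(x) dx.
g(x) = -13*x^2/7 - 8*x/5 + 38/35

The best approximation g ∈ W is the orthogonal projection of f onto W. Writing g = a_0 + a_1 x + a_2 x^2, the coefficients solve the normal equations G · a = b where
  G_{ij} = <φ_i, φ_j> and b_i = <f, φ_i>, with φ_0 = 1, φ_1 = x, φ_2 = x^2.
G =
  [2, 0, 2/3]
  [0, 2/3, 0]
  [2/3, 0, 2/5],
b = (14/15, -16/15, -2/105).
Solving gives a_0 = 38/35, a_1 = -8/5, a_2 = -13/7, so
  g(x) = -13*x^2/7 - 8*x/5 + 38/35.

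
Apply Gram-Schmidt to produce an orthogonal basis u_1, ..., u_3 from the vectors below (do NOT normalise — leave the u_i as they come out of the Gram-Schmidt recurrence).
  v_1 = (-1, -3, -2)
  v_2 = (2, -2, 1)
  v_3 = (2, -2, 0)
Orthogonal basis:
  u_1 = (-1, -3, -2)
  u_2 = (15/7, -11/7, 9/7)
  u_3 = (28/61, 12/61, -32/61)

Apply the Gram-Schmidt recurrence
  u_1 = v_1
  u_i = v_i − Σ_{j<i} ((v_i · u_j) / (u_j · u_j)) · u_j.

Step by step this gives:
  u_1 = (-1, -3, -2)
  u_2 = (15/7, -11/7, 9/7)
  u_3 = (28/61, 12/61, -32/61)

Orthogonality check:
  u_2 · u_1 = 0 (should be 0)
  u_3 · u_1 = 0 (should be 0)
  u_3 · u_2 = 0 (should be 0)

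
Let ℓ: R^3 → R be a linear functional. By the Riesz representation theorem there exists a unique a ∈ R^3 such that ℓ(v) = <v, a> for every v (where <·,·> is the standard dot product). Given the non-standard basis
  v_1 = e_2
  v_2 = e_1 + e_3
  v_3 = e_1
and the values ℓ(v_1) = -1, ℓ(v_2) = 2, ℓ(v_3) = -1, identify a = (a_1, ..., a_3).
a = (-1, -1, 3)

Write a = (a_1, ..., a_3) in the standard basis. For each basis vector v_i, ℓ(v_i) = <v_i, a> is a linear equation in the a_j's. Collect the n equations into a matrix system V a = ℓ, where row i of V is v_i (expressed in the standard basis). Since V is invertible (lower-triangular with 1s on the diagonal, up to permutation), solve by back-substitution:
  V =
[[0, 1, 0],
 [1, 0, 1],
 [1, 0, 0]]
  V a = (-1, 2, -1)
Solving gives a = (-1, -1, 3).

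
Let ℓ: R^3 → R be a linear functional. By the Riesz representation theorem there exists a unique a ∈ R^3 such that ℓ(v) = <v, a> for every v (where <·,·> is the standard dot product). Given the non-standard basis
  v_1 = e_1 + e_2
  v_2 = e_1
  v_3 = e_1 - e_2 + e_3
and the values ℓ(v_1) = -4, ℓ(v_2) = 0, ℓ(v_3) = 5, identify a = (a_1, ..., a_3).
a = (0, -4, 1)

Write a = (a_1, ..., a_3) in the standard basis. For each basis vector v_i, ℓ(v_i) = <v_i, a> is a linear equation in the a_j's. Collect the n equations into a matrix system V a = ℓ, where row i of V is v_i (expressed in the standard basis). Since V is invertible (lower-triangular with 1s on the diagonal, up to permutation), solve by back-substitution:
  V =
[[1, 1, 0],
 [1, 0, 0],
 [1, -1, 1]]
  V a = (-4, 0, 5)
Solving gives a = (0, -4, 1).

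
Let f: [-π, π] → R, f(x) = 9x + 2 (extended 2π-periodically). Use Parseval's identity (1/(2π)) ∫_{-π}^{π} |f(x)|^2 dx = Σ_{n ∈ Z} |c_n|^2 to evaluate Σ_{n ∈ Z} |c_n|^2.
Σ |c_n|^2 = 27π^2 + 4

Expand and integrate term by term over [-π, π]:
  ∫ (9x)^2 dx = 81·(2π^3/3); ∫ 2·9·(2)·x dx = 0 (odd integrand); ∫ 2^2 dx = 4·2π.
So (1/(2π)) ∫_{-π}^{π} (9x + 2)^2 dx = 81π^2/3 + 4 = 27π^2 + 4.
Parseval ⇒ Σ |c_n|^2 = 27π^2 + 4.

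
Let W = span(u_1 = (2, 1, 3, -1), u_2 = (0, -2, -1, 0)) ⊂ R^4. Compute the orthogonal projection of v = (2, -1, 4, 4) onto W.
proj_W(v) = (9/5, -1/10, 11/5, -9/10)

Set up U = [u_1 | ... | u_2] ∈ R^(4×2). The projector onto W = col(U) is P = U (U^T U)^(-1) U^T.
Compute U^T U =
  [15, -5]
  [-5, 5],
and U^T v = (11, -2).
Solve U^T U · c = U^T v for the coefficients: c = (9/10, 1/2). The projection is proj_W(v) = U c.
Check: (v - proj_W(v)) · u_1 = 0  (should be 0).
Check: (v - proj_W(v)) · u_2 = 0  (should be 0).
Result: proj_W(v) = (9/5, -1/10, 11/5, -9/10).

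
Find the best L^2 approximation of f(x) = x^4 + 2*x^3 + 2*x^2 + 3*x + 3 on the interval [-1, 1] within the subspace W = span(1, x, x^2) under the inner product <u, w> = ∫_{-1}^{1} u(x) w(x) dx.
g(x) = 20*x^2/7 + 21*x/5 + 102/35

The best approximation g ∈ W is the orthogonal projection of f onto W. Writing g = a_0 + a_1 x + a_2 x^2, the coefficients solve the normal equations G · a = b where
  G_{ij} = <φ_i, φ_j> and b_i = <f, φ_i>, with φ_0 = 1, φ_1 = x, φ_2 = x^2.
G =
  [2, 0, 2/3]
  [0, 2/3, 0]
  [2/3, 0, 2/5],
b = (116/15, 14/5, 108/35).
Solving gives a_0 = 102/35, a_1 = 21/5, a_2 = 20/7, so
  g(x) = 20*x^2/7 + 21*x/5 + 102/35.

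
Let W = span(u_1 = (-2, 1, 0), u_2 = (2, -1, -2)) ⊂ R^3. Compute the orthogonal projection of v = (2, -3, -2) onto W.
proj_W(v) = (14/5, -7/5, -2)

Set up U = [u_1 | ... | u_2] ∈ R^(3×2). The projector onto W = col(U) is P = U (U^T U)^(-1) U^T.
Compute U^T U =
  [5, -5]
  [-5, 9],
and U^T v = (-7, 11).
Solve U^T U · c = U^T v for the coefficients: c = (-2/5, 1). The projection is proj_W(v) = U c.
Check: (v - proj_W(v)) · u_1 = 0  (should be 0).
Check: (v - proj_W(v)) · u_2 = 0  (should be 0).
Result: proj_W(v) = (14/5, -7/5, -2).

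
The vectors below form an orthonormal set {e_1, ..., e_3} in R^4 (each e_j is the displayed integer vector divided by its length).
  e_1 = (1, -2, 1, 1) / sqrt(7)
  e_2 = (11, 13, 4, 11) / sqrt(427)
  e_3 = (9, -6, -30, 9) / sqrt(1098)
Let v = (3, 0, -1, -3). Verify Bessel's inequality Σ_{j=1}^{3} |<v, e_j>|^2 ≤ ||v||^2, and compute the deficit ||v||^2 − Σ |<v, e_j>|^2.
Σ |<v, e_j>|^2 = 1; ||v||^2 = 19; deficit = 18

Write each e_j = u_j / sqrt(<u_j, u_j>) where u_j is the displayed integer vector. Then <v, e_j> = <v, u_j> / sqrt(<u_j, u_j>), so |<v, e_j>|^2 = <v, u_j>^2 / <u_j, u_j>.
Coefficients: <v, e_1> = -1/sqrt(7), <v, e_2> = -4/sqrt(427), <v, e_3> = 30/sqrt(1098).
Square and sum: Σ |<v, e_j>|^2 = 1.
Compute ||v||^2 = v·v = 19.
Deficit = 19 − 1 = 18 ≥ 0, confirming Bessel's inequality. (The deficit equals ||v − Σ <v,e_j> e_j||^2, the squared distance from v to span{e_j}.)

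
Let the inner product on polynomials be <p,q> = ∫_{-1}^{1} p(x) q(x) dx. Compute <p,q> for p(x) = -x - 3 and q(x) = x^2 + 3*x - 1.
<p,q> = 2

Expand the product: p(x)·q(x) = -x^3 - 6*x^2 - 8*x + 3.
∫_{-1}^{1} of each monomial x^k gives [2/(k+1) if k even, 0 if k odd]. Integrating term-by-term (or equivalently evaluating the antiderivative F(x) = -x^4/4 - 2*x^3 - 4*x^2 + 3*x at the endpoints):
  F(1) − F(−1) = -13/4 − (-21/4) = 2.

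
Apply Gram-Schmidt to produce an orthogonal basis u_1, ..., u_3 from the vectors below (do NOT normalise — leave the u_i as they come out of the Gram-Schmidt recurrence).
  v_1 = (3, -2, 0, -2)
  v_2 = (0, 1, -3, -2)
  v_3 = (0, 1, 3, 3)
Orthogonal basis:
  u_1 = (3, -2, 0, -2)
  u_2 = (-6/17, 21/17, -3, -30/17)
  u_3 = (14/13, 16/13, 2/13, 5/13)

Apply the Gram-Schmidt recurrence
  u_1 = v_1
  u_i = v_i − Σ_{j<i} ((v_i · u_j) / (u_j · u_j)) · u_j.

Step by step this gives:
  u_1 = (3, -2, 0, -2)
  u_2 = (-6/17, 21/17, -3, -30/17)
  u_3 = (14/13, 16/13, 2/13, 5/13)

Orthogonality check:
  u_2 · u_1 = 0 (should be 0)
  u_3 · u_1 = 0 (should be 0)
  u_3 · u_2 = 0 (should be 0)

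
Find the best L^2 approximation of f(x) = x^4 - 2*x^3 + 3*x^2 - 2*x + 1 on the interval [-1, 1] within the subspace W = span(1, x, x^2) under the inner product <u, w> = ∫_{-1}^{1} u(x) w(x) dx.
g(x) = 27*x^2/7 - 16*x/5 + 32/35

The best approximation g ∈ W is the orthogonal projection of f onto W. Writing g = a_0 + a_1 x + a_2 x^2, the coefficients solve the normal equations G · a = b where
  G_{ij} = <φ_i, φ_j> and b_i = <f, φ_i>, with φ_0 = 1, φ_1 = x, φ_2 = x^2.
G =
  [2, 0, 2/3]
  [0, 2/3, 0]
  [2/3, 0, 2/5],
b = (22/5, -32/15, 226/105).
Solving gives a_0 = 32/35, a_1 = -16/5, a_2 = 27/7, so
  g(x) = 27*x^2/7 - 16*x/5 + 32/35.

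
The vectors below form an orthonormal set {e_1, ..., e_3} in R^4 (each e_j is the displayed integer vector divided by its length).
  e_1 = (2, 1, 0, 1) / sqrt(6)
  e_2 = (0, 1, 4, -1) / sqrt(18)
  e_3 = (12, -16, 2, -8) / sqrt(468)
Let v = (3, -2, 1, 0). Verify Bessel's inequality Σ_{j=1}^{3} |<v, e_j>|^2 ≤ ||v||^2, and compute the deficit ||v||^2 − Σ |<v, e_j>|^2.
Σ |<v, e_j>|^2 = 521/39; ||v||^2 = 14; deficit = 25/39

Write each e_j = u_j / sqrt(<u_j, u_j>) where u_j is the displayed integer vector. Then <v, e_j> = <v, u_j> / sqrt(<u_j, u_j>), so |<v, e_j>|^2 = <v, u_j>^2 / <u_j, u_j>.
Coefficients: <v, e_1> = 4/sqrt(6), <v, e_2> = 2/sqrt(18), <v, e_3> = 70/sqrt(468).
Square and sum: Σ |<v, e_j>|^2 = 521/39.
Compute ||v||^2 = v·v = 14.
Deficit = 14 − 521/39 = 25/39 ≥ 0, confirming Bessel's inequality. (The deficit equals ||v − Σ <v,e_j> e_j||^2, the squared distance from v to span{e_j}.)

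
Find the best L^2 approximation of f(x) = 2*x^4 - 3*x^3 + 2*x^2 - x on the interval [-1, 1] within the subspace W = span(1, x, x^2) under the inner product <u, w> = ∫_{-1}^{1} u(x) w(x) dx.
g(x) = 26*x^2/7 - 14*x/5 - 6/35

The best approximation g ∈ W is the orthogonal projection of f onto W. Writing g = a_0 + a_1 x + a_2 x^2, the coefficients solve the normal equations G · a = b where
  G_{ij} = <φ_i, φ_j> and b_i = <f, φ_i>, with φ_0 = 1, φ_1 = x, φ_2 = x^2.
G =
  [2, 0, 2/3]
  [0, 2/3, 0]
  [2/3, 0, 2/5],
b = (32/15, -28/15, 48/35).
Solving gives a_0 = -6/35, a_1 = -14/5, a_2 = 26/7, so
  g(x) = 26*x^2/7 - 14*x/5 - 6/35.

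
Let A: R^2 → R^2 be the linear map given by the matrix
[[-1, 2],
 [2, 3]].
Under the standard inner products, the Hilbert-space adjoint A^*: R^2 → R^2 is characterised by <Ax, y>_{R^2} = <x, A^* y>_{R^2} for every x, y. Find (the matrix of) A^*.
A^* = A^T =
[[-1, 2],
 [2, 3]]

For real matrices with standard dot products, the defining identity <Ax, y> = <x, A^* y> gives (Ax)^T y = x^T (A^*) y, i.e. x^T A^T y = x^T (A^*) y. Since this holds for all x, y, we must have A^* = A^T. Therefore
A^* =
[[-1, 2],
 [2, 3]].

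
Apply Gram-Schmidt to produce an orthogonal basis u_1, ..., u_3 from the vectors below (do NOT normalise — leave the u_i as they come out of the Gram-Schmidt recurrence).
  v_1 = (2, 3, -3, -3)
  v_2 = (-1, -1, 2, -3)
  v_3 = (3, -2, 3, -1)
Orthogonal basis:
  u_1 = (2, 3, -3, -3)
  u_2 = (-27/31, -25/31, 56/31, -99/31)
  u_3 = (1767/461, -464/461, 689/461, 25/461)

Apply the Gram-Schmidt recurrence
  u_1 = v_1
  u_i = v_i − Σ_{j<i} ((v_i · u_j) / (u_j · u_j)) · u_j.

Step by step this gives:
  u_1 = (2, 3, -3, -3)
  u_2 = (-27/31, -25/31, 56/31, -99/31)
  u_3 = (1767/461, -464/461, 689/461, 25/461)

Orthogonality check:
  u_2 · u_1 = 0 (should be 0)
  u_3 · u_1 = 0 (should be 0)
  u_3 · u_2 = 0 (should be 0)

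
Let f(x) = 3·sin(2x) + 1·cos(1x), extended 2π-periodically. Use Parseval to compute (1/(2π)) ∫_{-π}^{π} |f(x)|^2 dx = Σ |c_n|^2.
Σ |c_n|^2 = 5

Expand |f|^2 and use orthogonality of {sin(nx), cos(mx)} on [-π, π]:
  ∫_{-π}^{π} sin(nx)^2 dx = π, ∫ cos(mx)^2 dx = π, and cross terms integrate to 0.
So ∫_{-π}^{π} f(x)^2 dx = 3^2 · π + 1^2 · π = (9 + 1)π.
Divide by 2π: (9 + 1)/2 = 5.
By Parseval, this equals Σ |c_n|^2.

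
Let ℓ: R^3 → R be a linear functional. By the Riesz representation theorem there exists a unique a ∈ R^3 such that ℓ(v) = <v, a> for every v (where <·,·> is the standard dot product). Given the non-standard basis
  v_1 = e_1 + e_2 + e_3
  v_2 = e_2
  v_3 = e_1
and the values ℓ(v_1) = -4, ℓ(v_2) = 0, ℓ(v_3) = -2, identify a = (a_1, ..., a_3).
a = (-2, 0, -2)

Write a = (a_1, ..., a_3) in the standard basis. For each basis vector v_i, ℓ(v_i) = <v_i, a> is a linear equation in the a_j's. Collect the n equations into a matrix system V a = ℓ, where row i of V is v_i (expressed in the standard basis). Since V is invertible (lower-triangular with 1s on the diagonal, up to permutation), solve by back-substitution:
  V =
[[1, 1, 1],
 [0, 1, 0],
 [1, 0, 0]]
  V a = (-4, 0, -2)
Solving gives a = (-2, 0, -2).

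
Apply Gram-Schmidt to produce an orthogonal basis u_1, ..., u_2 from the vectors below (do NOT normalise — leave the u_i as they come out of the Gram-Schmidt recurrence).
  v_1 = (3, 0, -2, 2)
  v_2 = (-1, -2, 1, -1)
Orthogonal basis:
  u_1 = (3, 0, -2, 2)
  u_2 = (4/17, -2, 3/17, -3/17)

Apply the Gram-Schmidt recurrence
  u_1 = v_1
  u_i = v_i − Σ_{j<i} ((v_i · u_j) / (u_j · u_j)) · u_j.

Step by step this gives:
  u_1 = (3, 0, -2, 2)
  u_2 = (4/17, -2, 3/17, -3/17)

Orthogonality check:
  u_2 · u_1 = 0 (should be 0)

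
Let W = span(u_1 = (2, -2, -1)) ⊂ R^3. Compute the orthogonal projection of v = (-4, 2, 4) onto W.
proj_W(v) = (-32/9, 32/9, 16/9)

Set up U = [u_1 | ... | u_1] ∈ R^(3×1). The projector onto W = col(U) is P = U (U^T U)^(-1) U^T.
Compute U^T U =
  [9],
and U^T v = (-16).
Solve U^T U · c = U^T v for the coefficients: c = (-16/9). The projection is proj_W(v) = U c.
Check: (v - proj_W(v)) · u_1 = 0  (should be 0).
Result: proj_W(v) = (-32/9, 32/9, 16/9).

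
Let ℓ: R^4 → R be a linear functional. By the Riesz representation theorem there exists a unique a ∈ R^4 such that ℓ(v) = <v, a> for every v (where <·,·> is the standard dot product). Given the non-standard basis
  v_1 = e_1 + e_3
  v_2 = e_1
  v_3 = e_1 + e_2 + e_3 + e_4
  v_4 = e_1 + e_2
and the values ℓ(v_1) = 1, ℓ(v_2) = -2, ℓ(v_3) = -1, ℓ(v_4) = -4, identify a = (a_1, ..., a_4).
a = (-2, -2, 3, 0)

Write a = (a_1, ..., a_4) in the standard basis. For each basis vector v_i, ℓ(v_i) = <v_i, a> is a linear equation in the a_j's. Collect the n equations into a matrix system V a = ℓ, where row i of V is v_i (expressed in the standard basis). Since V is invertible (lower-triangular with 1s on the diagonal, up to permutation), solve by back-substitution:
  V =
[[1, 0, 1, 0],
 [1, 0, 0, 0],
 [1, 1, 1, 1],
 [1, 1, 0, 0]]
  V a = (1, -2, -1, -4)
Solving gives a = (-2, -2, 3, 0).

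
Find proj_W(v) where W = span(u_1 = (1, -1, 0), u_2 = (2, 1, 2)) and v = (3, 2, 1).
proj_W(v) = (37/17, 20/17, 38/17)

Set up U = [u_1 | ... | u_2] ∈ R^(3×2). The projector onto W = col(U) is P = U (U^T U)^(-1) U^T.
Compute U^T U =
  [2, 1]
  [1, 9],
and U^T v = (1, 10).
Solve U^T U · c = U^T v for the coefficients: c = (-1/17, 19/17). The projection is proj_W(v) = U c.
Check: (v - proj_W(v)) · u_1 = 0  (should be 0).
Check: (v - proj_W(v)) · u_2 = 0  (should be 0).
Result: proj_W(v) = (37/17, 20/17, 38/17).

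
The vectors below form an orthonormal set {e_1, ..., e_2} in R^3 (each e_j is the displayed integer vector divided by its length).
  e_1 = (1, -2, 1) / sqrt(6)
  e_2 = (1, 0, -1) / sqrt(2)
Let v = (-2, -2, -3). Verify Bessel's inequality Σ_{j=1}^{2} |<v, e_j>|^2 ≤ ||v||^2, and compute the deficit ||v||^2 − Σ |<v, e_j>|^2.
Σ |<v, e_j>|^2 = 2/3; ||v||^2 = 17; deficit = 49/3

Write each e_j = u_j / sqrt(<u_j, u_j>) where u_j is the displayed integer vector. Then <v, e_j> = <v, u_j> / sqrt(<u_j, u_j>), so |<v, e_j>|^2 = <v, u_j>^2 / <u_j, u_j>.
Coefficients: <v, e_1> = -1/sqrt(6), <v, e_2> = 1/sqrt(2).
Square and sum: Σ |<v, e_j>|^2 = 2/3.
Compute ||v||^2 = v·v = 17.
Deficit = 17 − 2/3 = 49/3 ≥ 0, confirming Bessel's inequality. (The deficit equals ||v − Σ <v,e_j> e_j||^2, the squared distance from v to span{e_j}.)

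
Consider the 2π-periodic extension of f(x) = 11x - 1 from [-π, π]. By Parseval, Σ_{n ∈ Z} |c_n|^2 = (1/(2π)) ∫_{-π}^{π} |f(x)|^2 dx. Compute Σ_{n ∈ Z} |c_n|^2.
Σ |c_n|^2 = 121π^2/3 + 1

Expand and integrate term by term over [-π, π]:
  ∫ (11x)^2 dx = 121·(2π^3/3); ∫ 2·11·(-1)·x dx = 0 (odd integrand); ∫ (-1)^2 dx = 1·2π.
So (1/(2π)) ∫_{-π}^{π} (11x - 1)^2 dx = 121π^2/3 + 1 = 121π^2/3 + 1.
Parseval ⇒ Σ |c_n|^2 = 121π^2/3 + 1.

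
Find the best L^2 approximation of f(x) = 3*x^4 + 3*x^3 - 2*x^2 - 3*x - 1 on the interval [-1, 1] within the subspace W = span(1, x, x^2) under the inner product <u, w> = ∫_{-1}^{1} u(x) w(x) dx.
g(x) = 4*x^2/7 - 6*x/5 - 44/35

The best approximation g ∈ W is the orthogonal projection of f onto W. Writing g = a_0 + a_1 x + a_2 x^2, the coefficients solve the normal equations G · a = b where
  G_{ij} = <φ_i, φ_j> and b_i = <f, φ_i>, with φ_0 = 1, φ_1 = x, φ_2 = x^2.
G =
  [2, 0, 2/3]
  [0, 2/3, 0]
  [2/3, 0, 2/5],
b = (-32/15, -4/5, -64/105).
Solving gives a_0 = -44/35, a_1 = -6/5, a_2 = 4/7, so
  g(x) = 4*x^2/7 - 6*x/5 - 44/35.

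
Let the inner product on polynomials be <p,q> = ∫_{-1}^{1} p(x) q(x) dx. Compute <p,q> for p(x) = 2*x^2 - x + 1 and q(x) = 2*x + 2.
<p,q> = 16/3

Expand the product: p(x)·q(x) = 4*x^3 + 2*x^2 + 2.
∫_{-1}^{1} of each monomial x^k gives [2/(k+1) if k even, 0 if k odd]. Integrating term-by-term (or equivalently evaluating the antiderivative F(x) = x^4 + 2*x^3/3 + 2*x at the endpoints):
  F(1) − F(−1) = 11/3 − (-5/3) = 16/3.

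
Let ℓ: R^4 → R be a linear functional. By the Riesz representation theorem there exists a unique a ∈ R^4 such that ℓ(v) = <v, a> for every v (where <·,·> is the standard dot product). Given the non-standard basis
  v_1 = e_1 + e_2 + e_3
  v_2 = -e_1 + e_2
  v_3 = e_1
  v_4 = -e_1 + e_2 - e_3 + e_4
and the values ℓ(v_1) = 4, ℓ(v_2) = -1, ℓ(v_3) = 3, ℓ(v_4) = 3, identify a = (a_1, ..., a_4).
a = (3, 2, -1, 3)

Write a = (a_1, ..., a_4) in the standard basis. For each basis vector v_i, ℓ(v_i) = <v_i, a> is a linear equation in the a_j's. Collect the n equations into a matrix system V a = ℓ, where row i of V is v_i (expressed in the standard basis). Since V is invertible (lower-triangular with 1s on the diagonal, up to permutation), solve by back-substitution:
  V =
[[1, 1, 1, 0],
 [-1, 1, 0, 0],
 [1, 0, 0, 0],
 [-1, 1, -1, 1]]
  V a = (4, -1, 3, 3)
Solving gives a = (3, 2, -1, 3).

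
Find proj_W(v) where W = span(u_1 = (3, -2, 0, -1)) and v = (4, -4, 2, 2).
proj_W(v) = (27/7, -18/7, 0, -9/7)

Set up U = [u_1 | ... | u_1] ∈ R^(4×1). The projector onto W = col(U) is P = U (U^T U)^(-1) U^T.
Compute U^T U =
  [14],
and U^T v = (18).
Solve U^T U · c = U^T v for the coefficients: c = (9/7). The projection is proj_W(v) = U c.
Check: (v - proj_W(v)) · u_1 = 0  (should be 0).
Result: proj_W(v) = (27/7, -18/7, 0, -9/7).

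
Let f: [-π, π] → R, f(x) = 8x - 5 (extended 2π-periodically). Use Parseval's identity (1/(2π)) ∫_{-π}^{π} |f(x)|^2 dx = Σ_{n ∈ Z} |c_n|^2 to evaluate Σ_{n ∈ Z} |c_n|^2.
Σ |c_n|^2 = 64π^2/3 + 25

Expand and integrate term by term over [-π, π]:
  ∫ (8x)^2 dx = 64·(2π^3/3); ∫ 2·8·(-5)·x dx = 0 (odd integrand); ∫ (-5)^2 dx = 25·2π.
So (1/(2π)) ∫_{-π}^{π} (8x - 5)^2 dx = 64π^2/3 + 25 = 64π^2/3 + 25.
Parseval ⇒ Σ |c_n|^2 = 64π^2/3 + 25.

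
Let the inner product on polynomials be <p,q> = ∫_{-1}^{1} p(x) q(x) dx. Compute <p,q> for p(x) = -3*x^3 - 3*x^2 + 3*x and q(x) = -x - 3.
<p,q> = 26/5

Expand the product: p(x)·q(x) = 3*x^4 + 12*x^3 + 6*x^2 - 9*x.
∫_{-1}^{1} of each monomial x^k gives [2/(k+1) if k even, 0 if k odd]. Integrating term-by-term (or equivalently evaluating the antiderivative F(x) = 3*x^5/5 + 3*x^4 + 2*x^3 - 9*x^2/2 at the endpoints):
  F(1) − F(−1) = 11/10 − (-41/10) = 26/5.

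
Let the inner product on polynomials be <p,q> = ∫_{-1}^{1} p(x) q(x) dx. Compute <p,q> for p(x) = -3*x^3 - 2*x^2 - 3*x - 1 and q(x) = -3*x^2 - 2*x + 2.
<p,q> = 62/15

Expand the product: p(x)·q(x) = 9*x^5 + 12*x^4 + 7*x^3 + 5*x^2 - 4*x - 2.
∫_{-1}^{1} of each monomial x^k gives [2/(k+1) if k even, 0 if k odd]. Integrating term-by-term (or equivalently evaluating the antiderivative F(x) = 3*x^6/2 + 12*x^5/5 + 7*x^4/4 + 5*x^3/3 - 2*x^2 - 2*x at the endpoints):
  F(1) − F(−1) = 199/60 − (-49/60) = 62/15.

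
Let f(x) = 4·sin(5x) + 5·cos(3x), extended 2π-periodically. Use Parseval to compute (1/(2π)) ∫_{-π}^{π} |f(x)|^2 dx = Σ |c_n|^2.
Σ |c_n|^2 = 41/2

Expand |f|^2 and use orthogonality of {sin(nx), cos(mx)} on [-π, π]:
  ∫_{-π}^{π} sin(nx)^2 dx = π, ∫ cos(mx)^2 dx = π, and cross terms integrate to 0.
So ∫_{-π}^{π} f(x)^2 dx = 4^2 · π + 5^2 · π = (16 + 25)π.
Divide by 2π: (16 + 25)/2 = 41/2.
By Parseval, this equals Σ |c_n|^2.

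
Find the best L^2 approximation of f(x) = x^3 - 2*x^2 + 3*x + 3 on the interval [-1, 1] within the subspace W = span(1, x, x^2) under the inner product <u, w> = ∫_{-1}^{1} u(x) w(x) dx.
g(x) = -2*x^2 + 18*x/5 + 3

The best approximation g ∈ W is the orthogonal projection of f onto W. Writing g = a_0 + a_1 x + a_2 x^2, the coefficients solve the normal equations G · a = b where
  G_{ij} = <φ_i, φ_j> and b_i = <f, φ_i>, with φ_0 = 1, φ_1 = x, φ_2 = x^2.
G =
  [2, 0, 2/3]
  [0, 2/3, 0]
  [2/3, 0, 2/5],
b = (14/3, 12/5, 6/5).
Solving gives a_0 = 3, a_1 = 18/5, a_2 = -2, so
  g(x) = -2*x^2 + 18*x/5 + 3.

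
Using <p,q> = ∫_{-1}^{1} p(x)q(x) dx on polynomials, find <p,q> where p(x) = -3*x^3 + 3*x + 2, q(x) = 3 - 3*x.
<p,q> = 48/5

Expand the product: p(x)·q(x) = 9*x^4 - 9*x^3 - 9*x^2 + 3*x + 6.
∫_{-1}^{1} of each monomial x^k gives [2/(k+1) if k even, 0 if k odd]. Integrating term-by-term (or equivalently evaluating the antiderivative F(x) = 9*x^5/5 - 9*x^4/4 - 3*x^3 + 3*x^2/2 + 6*x at the endpoints):
  F(1) − F(−1) = 81/20 − (-111/20) = 48/5.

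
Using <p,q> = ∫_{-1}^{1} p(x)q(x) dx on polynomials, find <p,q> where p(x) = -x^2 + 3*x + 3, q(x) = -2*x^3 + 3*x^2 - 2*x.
<p,q> = -8/5

Expand the product: p(x)·q(x) = 2*x^5 - 9*x^4 + 5*x^3 + 3*x^2 - 6*x.
∫_{-1}^{1} of each monomial x^k gives [2/(k+1) if k even, 0 if k odd]. Integrating term-by-term (or equivalently evaluating the antiderivative F(x) = x^6/3 - 9*x^5/5 + 5*x^4/4 + x^3 - 3*x^2 at the endpoints):
  F(1) − F(−1) = -133/60 − (-37/60) = -8/5.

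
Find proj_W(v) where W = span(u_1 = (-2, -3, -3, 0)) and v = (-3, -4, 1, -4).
proj_W(v) = (-15/11, -45/22, -45/22, 0)

Set up U = [u_1 | ... | u_1] ∈ R^(4×1). The projector onto W = col(U) is P = U (U^T U)^(-1) U^T.
Compute U^T U =
  [22],
and U^T v = (15).
Solve U^T U · c = U^T v for the coefficients: c = (15/22). The projection is proj_W(v) = U c.
Check: (v - proj_W(v)) · u_1 = 0  (should be 0).
Result: proj_W(v) = (-15/11, -45/22, -45/22, 0).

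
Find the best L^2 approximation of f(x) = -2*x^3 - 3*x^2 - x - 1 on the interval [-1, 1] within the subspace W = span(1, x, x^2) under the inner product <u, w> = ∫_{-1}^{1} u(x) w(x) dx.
g(x) = -3*x^2 - 11*x/5 - 1

The best approximation g ∈ W is the orthogonal projection of f onto W. Writing g = a_0 + a_1 x + a_2 x^2, the coefficients solve the normal equations G · a = b where
  G_{ij} = <φ_i, φ_j> and b_i = <f, φ_i>, with φ_0 = 1, φ_1 = x, φ_2 = x^2.
G =
  [2, 0, 2/3]
  [0, 2/3, 0]
  [2/3, 0, 2/5],
b = (-4, -22/15, -28/15).
Solving gives a_0 = -1, a_1 = -11/5, a_2 = -3, so
  g(x) = -3*x^2 - 11*x/5 - 1.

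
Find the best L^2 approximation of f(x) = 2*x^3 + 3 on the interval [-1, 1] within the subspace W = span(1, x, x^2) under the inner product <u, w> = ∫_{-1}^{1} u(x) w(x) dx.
g(x) = 6*x/5 + 3

The best approximation g ∈ W is the orthogonal projection of f onto W. Writing g = a_0 + a_1 x + a_2 x^2, the coefficients solve the normal equations G · a = b where
  G_{ij} = <φ_i, φ_j> and b_i = <f, φ_i>, with φ_0 = 1, φ_1 = x, φ_2 = x^2.
G =
  [2, 0, 2/3]
  [0, 2/3, 0]
  [2/3, 0, 2/5],
b = (6, 4/5, 2).
Solving gives a_0 = 3, a_1 = 6/5, a_2 = 0, so
  g(x) = 6*x/5 + 3.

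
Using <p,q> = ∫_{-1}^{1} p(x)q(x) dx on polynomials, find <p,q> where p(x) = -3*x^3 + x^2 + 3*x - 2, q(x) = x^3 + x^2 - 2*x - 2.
<p,q> = 94/21

Expand the product: p(x)·q(x) = -3*x^6 - 2*x^5 + 10*x^4 + 5*x^3 - 10*x^2 - 2*x + 4.
∫_{-1}^{1} of each monomial x^k gives [2/(k+1) if k even, 0 if k odd]. Integrating term-by-term (or equivalently evaluating the antiderivative F(x) = -3*x^7/7 - x^6/3 + 2*x^5 + 5*x^4/4 - 10*x^3/3 - x^2 + 4*x at the endpoints):
  F(1) − F(−1) = 181/84 − (-65/28) = 94/21.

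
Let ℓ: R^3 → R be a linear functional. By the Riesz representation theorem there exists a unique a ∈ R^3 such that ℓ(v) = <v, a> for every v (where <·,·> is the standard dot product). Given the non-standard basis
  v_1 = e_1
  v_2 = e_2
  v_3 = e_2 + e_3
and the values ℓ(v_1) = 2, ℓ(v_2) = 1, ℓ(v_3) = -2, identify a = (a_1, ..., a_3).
a = (2, 1, -3)

Write a = (a_1, ..., a_3) in the standard basis. For each basis vector v_i, ℓ(v_i) = <v_i, a> is a linear equation in the a_j's. Collect the n equations into a matrix system V a = ℓ, where row i of V is v_i (expressed in the standard basis). Since V is invertible (lower-triangular with 1s on the diagonal, up to permutation), solve by back-substitution:
  V =
[[1, 0, 0],
 [0, 1, 0],
 [0, 1, 1]]
  V a = (2, 1, -2)
Solving gives a = (2, 1, -3).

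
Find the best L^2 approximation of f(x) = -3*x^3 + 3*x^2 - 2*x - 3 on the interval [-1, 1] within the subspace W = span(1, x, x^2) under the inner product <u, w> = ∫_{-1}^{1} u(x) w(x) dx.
g(x) = 3*x^2 - 19*x/5 - 3

The best approximation g ∈ W is the orthogonal projection of f onto W. Writing g = a_0 + a_1 x + a_2 x^2, the coefficients solve the normal equations G · a = b where
  G_{ij} = <φ_i, φ_j> and b_i = <f, φ_i>, with φ_0 = 1, φ_1 = x, φ_2 = x^2.
G =
  [2, 0, 2/3]
  [0, 2/3, 0]
  [2/3, 0, 2/5],
b = (-4, -38/15, -4/5).
Solving gives a_0 = -3, a_1 = -19/5, a_2 = 3, so
  g(x) = 3*x^2 - 19*x/5 - 3.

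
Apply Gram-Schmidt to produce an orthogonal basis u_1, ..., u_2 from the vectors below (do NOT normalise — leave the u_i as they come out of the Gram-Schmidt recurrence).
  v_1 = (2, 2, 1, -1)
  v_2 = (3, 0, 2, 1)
Orthogonal basis:
  u_1 = (2, 2, 1, -1)
  u_2 = (8/5, -7/5, 13/10, 17/10)

Apply the Gram-Schmidt recurrence
  u_1 = v_1
  u_i = v_i − Σ_{j<i} ((v_i · u_j) / (u_j · u_j)) · u_j.

Step by step this gives:
  u_1 = (2, 2, 1, -1)
  u_2 = (8/5, -7/5, 13/10, 17/10)

Orthogonality check:
  u_2 · u_1 = 0 (should be 0)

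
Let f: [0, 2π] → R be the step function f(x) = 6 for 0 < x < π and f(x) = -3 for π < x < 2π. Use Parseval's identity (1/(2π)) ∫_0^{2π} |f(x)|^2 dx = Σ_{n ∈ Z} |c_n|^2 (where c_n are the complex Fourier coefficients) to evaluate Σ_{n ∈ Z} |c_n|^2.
Σ |c_n|^2 = 45/2

Parseval equates the L^2 energy of f (normalised by 1/(2π)) with the ℓ^2 sum of its Fourier coefficients: (1/(2π)) ∫_0^{2π} |f|^2 = Σ |c_n|^2.
Compute the left side: (1/(2π)) [∫_0^π 6^2 dx + ∫_π^{2π} (-3)^2 dx] = (1/(2π)) · (36π + 9π) = (36 + 9)/2 = 45/2.
So Σ_{n ∈ Z} |c_n|^2 = 45/2.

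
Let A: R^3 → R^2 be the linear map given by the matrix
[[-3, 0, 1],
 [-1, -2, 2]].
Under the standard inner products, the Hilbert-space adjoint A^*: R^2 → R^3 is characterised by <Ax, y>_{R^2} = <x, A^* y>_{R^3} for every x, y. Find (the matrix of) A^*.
A^* = A^T =
[[-3, -1],
 [0, -2],
 [1, 2]]

For real matrices with standard dot products, the defining identity <Ax, y> = <x, A^* y> gives (Ax)^T y = x^T (A^*) y, i.e. x^T A^T y = x^T (A^*) y. Since this holds for all x, y, we must have A^* = A^T. Therefore
A^* =
[[-3, -1],
 [0, -2],
 [1, 2]].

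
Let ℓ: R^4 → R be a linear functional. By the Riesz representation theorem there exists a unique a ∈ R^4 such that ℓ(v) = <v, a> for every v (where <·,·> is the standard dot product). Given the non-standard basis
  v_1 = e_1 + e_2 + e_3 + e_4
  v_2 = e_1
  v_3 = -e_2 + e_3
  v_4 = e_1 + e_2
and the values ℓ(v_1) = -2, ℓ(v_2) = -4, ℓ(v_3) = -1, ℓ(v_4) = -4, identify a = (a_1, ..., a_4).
a = (-4, 0, -1, 3)

Write a = (a_1, ..., a_4) in the standard basis. For each basis vector v_i, ℓ(v_i) = <v_i, a> is a linear equation in the a_j's. Collect the n equations into a matrix system V a = ℓ, where row i of V is v_i (expressed in the standard basis). Since V is invertible (lower-triangular with 1s on the diagonal, up to permutation), solve by back-substitution:
  V =
[[1, 1, 1, 1],
 [1, 0, 0, 0],
 [0, -1, 1, 0],
 [1, 1, 0, 0]]
  V a = (-2, -4, -1, -4)
Solving gives a = (-4, 0, -1, 3).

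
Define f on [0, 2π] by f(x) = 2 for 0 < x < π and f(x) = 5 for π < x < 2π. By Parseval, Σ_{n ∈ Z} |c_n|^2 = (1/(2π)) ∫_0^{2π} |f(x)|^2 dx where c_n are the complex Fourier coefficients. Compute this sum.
Σ |c_n|^2 = 29/2

Parseval equates the L^2 energy of f (normalised by 1/(2π)) with the ℓ^2 sum of its Fourier coefficients: (1/(2π)) ∫_0^{2π} |f|^2 = Σ |c_n|^2.
Compute the left side: (1/(2π)) [∫_0^π 2^2 dx + ∫_π^{2π} 5^2 dx] = (1/(2π)) · (4π + 25π) = (4 + 25)/2 = 29/2.
So Σ_{n ∈ Z} |c_n|^2 = 29/2.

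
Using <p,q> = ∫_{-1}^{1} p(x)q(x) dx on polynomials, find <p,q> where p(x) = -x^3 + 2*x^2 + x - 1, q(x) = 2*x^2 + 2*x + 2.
<p,q> = -8/15

Expand the product: p(x)·q(x) = -2*x^5 + 2*x^4 + 4*x^3 + 4*x^2 - 2.
∫_{-1}^{1} of each monomial x^k gives [2/(k+1) if k even, 0 if k odd]. Integrating term-by-term (or equivalently evaluating the antiderivative F(x) = -x^6/3 + 2*x^5/5 + x^4 + 4*x^3/3 - 2*x at the endpoints):
  F(1) − F(−1) = 2/5 − (14/15) = -8/15.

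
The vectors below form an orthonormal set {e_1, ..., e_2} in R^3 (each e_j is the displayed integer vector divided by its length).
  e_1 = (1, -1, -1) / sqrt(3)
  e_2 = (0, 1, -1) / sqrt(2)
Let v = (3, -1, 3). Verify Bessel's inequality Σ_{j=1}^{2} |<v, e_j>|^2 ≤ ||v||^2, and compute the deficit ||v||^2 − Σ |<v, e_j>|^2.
Σ |<v, e_j>|^2 = 25/3; ||v||^2 = 19; deficit = 32/3

Write each e_j = u_j / sqrt(<u_j, u_j>) where u_j is the displayed integer vector. Then <v, e_j> = <v, u_j> / sqrt(<u_j, u_j>), so |<v, e_j>|^2 = <v, u_j>^2 / <u_j, u_j>.
Coefficients: <v, e_1> = 1/sqrt(3), <v, e_2> = -4/sqrt(2).
Square and sum: Σ |<v, e_j>|^2 = 25/3.
Compute ||v||^2 = v·v = 19.
Deficit = 19 − 25/3 = 32/3 ≥ 0, confirming Bessel's inequality. (The deficit equals ||v − Σ <v,e_j> e_j||^2, the squared distance from v to span{e_j}.)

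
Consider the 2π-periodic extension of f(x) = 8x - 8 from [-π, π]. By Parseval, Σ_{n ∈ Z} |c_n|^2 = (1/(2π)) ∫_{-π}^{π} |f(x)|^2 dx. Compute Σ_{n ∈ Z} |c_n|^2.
Σ |c_n|^2 = 64π^2/3 + 64

Expand and integrate term by term over [-π, π]:
  ∫ (8x)^2 dx = 64·(2π^3/3); ∫ 2·8·(-8)·x dx = 0 (odd integrand); ∫ (-8)^2 dx = 64·2π.
So (1/(2π)) ∫_{-π}^{π} (8x - 8)^2 dx = 64π^2/3 + 64 = 64π^2/3 + 64.
Parseval ⇒ Σ |c_n|^2 = 64π^2/3 + 64.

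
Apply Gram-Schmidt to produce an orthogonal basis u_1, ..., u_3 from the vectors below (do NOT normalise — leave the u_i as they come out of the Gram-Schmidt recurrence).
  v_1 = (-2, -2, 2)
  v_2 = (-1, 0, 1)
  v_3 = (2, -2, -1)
Orthogonal basis:
  u_1 = (-2, -2, 2)
  u_2 = (-1/3, 2/3, 1/3)
  u_3 = (1/2, 0, 1/2)

Apply the Gram-Schmidt recurrence
  u_1 = v_1
  u_i = v_i − Σ_{j<i} ((v_i · u_j) / (u_j · u_j)) · u_j.

Step by step this gives:
  u_1 = (-2, -2, 2)
  u_2 = (-1/3, 2/3, 1/3)
  u_3 = (1/2, 0, 1/2)

Orthogonality check:
  u_2 · u_1 = 0 (should be 0)
  u_3 · u_1 = 0 (should be 0)
  u_3 · u_2 = 0 (should be 0)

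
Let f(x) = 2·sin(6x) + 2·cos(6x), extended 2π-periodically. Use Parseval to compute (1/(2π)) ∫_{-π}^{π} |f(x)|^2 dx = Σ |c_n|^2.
Σ |c_n|^2 = 4

Expand |f|^2 and use orthogonality of {sin(nx), cos(mx)} on [-π, π]:
  ∫_{-π}^{π} sin(nx)^2 dx = π, ∫ cos(mx)^2 dx = π, and cross terms integrate to 0.
So ∫_{-π}^{π} f(x)^2 dx = 2^2 · π + 2^2 · π = (4 + 4)π.
Divide by 2π: (4 + 4)/2 = 4.
By Parseval, this equals Σ |c_n|^2.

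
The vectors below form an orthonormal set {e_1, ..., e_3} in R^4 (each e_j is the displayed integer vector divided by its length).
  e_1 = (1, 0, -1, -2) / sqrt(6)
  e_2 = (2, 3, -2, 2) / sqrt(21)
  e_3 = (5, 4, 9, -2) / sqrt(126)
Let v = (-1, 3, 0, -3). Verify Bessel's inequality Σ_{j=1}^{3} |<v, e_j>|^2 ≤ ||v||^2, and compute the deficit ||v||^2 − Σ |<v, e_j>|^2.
Σ |<v, e_j>|^2 = 50/9; ||v||^2 = 19; deficit = 121/9

Write each e_j = u_j / sqrt(<u_j, u_j>) where u_j is the displayed integer vector. Then <v, e_j> = <v, u_j> / sqrt(<u_j, u_j>), so |<v, e_j>|^2 = <v, u_j>^2 / <u_j, u_j>.
Coefficients: <v, e_1> = 5/sqrt(6), <v, e_2> = 1/sqrt(21), <v, e_3> = 13/sqrt(126).
Square and sum: Σ |<v, e_j>|^2 = 50/9.
Compute ||v||^2 = v·v = 19.
Deficit = 19 − 50/9 = 121/9 ≥ 0, confirming Bessel's inequality. (The deficit equals ||v − Σ <v,e_j> e_j||^2, the squared distance from v to span{e_j}.)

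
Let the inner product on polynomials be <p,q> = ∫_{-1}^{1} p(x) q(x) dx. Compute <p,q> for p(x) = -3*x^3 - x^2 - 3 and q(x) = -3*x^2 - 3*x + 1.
<p,q> = 62/15

Expand the product: p(x)·q(x) = 9*x^5 + 12*x^4 + 8*x^2 + 9*x - 3.
∫_{-1}^{1} of each monomial x^k gives [2/(k+1) if k even, 0 if k odd]. Integrating term-by-term (or equivalently evaluating the antiderivative F(x) = 3*x^6/2 + 12*x^5/5 + 8*x^3/3 + 9*x^2/2 - 3*x at the endpoints):
  F(1) − F(−1) = 121/15 − (59/15) = 62/15.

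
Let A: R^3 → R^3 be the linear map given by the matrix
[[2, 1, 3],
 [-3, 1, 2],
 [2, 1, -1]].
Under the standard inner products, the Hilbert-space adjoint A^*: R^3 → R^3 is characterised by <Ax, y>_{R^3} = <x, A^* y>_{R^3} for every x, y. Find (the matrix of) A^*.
A^* = A^T =
[[2, -3, 2],
 [1, 1, 1],
 [3, 2, -1]]

For real matrices with standard dot products, the defining identity <Ax, y> = <x, A^* y> gives (Ax)^T y = x^T (A^*) y, i.e. x^T A^T y = x^T (A^*) y. Since this holds for all x, y, we must have A^* = A^T. Therefore
A^* =
[[2, -3, 2],
 [1, 1, 1],
 [3, 2, -1]].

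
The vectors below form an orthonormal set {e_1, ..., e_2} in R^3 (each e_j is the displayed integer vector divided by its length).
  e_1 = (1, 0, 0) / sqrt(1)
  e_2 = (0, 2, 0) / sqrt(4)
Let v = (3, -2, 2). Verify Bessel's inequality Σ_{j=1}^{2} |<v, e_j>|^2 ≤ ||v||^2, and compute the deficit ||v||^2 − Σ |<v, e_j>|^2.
Σ |<v, e_j>|^2 = 13; ||v||^2 = 17; deficit = 4

Write each e_j = u_j / sqrt(<u_j, u_j>) where u_j is the displayed integer vector. Then <v, e_j> = <v, u_j> / sqrt(<u_j, u_j>), so |<v, e_j>|^2 = <v, u_j>^2 / <u_j, u_j>.
Coefficients: <v, e_1> = 3/sqrt(1), <v, e_2> = -4/sqrt(4).
Square and sum: Σ |<v, e_j>|^2 = 13.
Compute ||v||^2 = v·v = 17.
Deficit = 17 − 13 = 4 ≥ 0, confirming Bessel's inequality. (The deficit equals ||v − Σ <v,e_j> e_j||^2, the squared distance from v to span{e_j}.)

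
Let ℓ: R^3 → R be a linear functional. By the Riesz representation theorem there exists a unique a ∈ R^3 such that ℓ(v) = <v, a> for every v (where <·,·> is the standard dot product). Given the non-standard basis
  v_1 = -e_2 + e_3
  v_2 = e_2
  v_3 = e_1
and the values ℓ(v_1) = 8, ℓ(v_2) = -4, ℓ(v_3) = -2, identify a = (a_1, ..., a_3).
a = (-2, -4, 4)

Write a = (a_1, ..., a_3) in the standard basis. For each basis vector v_i, ℓ(v_i) = <v_i, a> is a linear equation in the a_j's. Collect the n equations into a matrix system V a = ℓ, where row i of V is v_i (expressed in the standard basis). Since V is invertible (lower-triangular with 1s on the diagonal, up to permutation), solve by back-substitution:
  V =
[[0, -1, 1],
 [0, 1, 0],
 [1, 0, 0]]
  V a = (8, -4, -2)
Solving gives a = (-2, -4, 4).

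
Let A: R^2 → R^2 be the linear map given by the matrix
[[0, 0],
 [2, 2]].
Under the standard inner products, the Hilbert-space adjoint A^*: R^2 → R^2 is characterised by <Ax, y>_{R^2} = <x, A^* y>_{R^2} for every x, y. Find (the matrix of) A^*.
A^* = A^T =
[[0, 2],
 [0, 2]]

For real matrices with standard dot products, the defining identity <Ax, y> = <x, A^* y> gives (Ax)^T y = x^T (A^*) y, i.e. x^T A^T y = x^T (A^*) y. Since this holds for all x, y, we must have A^* = A^T. Therefore
A^* =
[[0, 2],
 [0, 2]].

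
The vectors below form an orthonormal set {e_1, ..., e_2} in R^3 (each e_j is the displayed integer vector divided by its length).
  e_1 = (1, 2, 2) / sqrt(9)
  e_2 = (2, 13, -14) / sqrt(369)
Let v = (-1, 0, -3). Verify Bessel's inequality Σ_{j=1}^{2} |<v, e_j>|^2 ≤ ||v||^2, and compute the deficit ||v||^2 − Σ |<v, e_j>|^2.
Σ |<v, e_j>|^2 = 401/41; ||v||^2 = 10; deficit = 9/41

Write each e_j = u_j / sqrt(<u_j, u_j>) where u_j is the displayed integer vector. Then <v, e_j> = <v, u_j> / sqrt(<u_j, u_j>), so |<v, e_j>|^2 = <v, u_j>^2 / <u_j, u_j>.
Coefficients: <v, e_1> = -7/sqrt(9), <v, e_2> = 40/sqrt(369).
Square and sum: Σ |<v, e_j>|^2 = 401/41.
Compute ||v||^2 = v·v = 10.
Deficit = 10 − 401/41 = 9/41 ≥ 0, confirming Bessel's inequality. (The deficit equals ||v − Σ <v,e_j> e_j||^2, the squared distance from v to span{e_j}.)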